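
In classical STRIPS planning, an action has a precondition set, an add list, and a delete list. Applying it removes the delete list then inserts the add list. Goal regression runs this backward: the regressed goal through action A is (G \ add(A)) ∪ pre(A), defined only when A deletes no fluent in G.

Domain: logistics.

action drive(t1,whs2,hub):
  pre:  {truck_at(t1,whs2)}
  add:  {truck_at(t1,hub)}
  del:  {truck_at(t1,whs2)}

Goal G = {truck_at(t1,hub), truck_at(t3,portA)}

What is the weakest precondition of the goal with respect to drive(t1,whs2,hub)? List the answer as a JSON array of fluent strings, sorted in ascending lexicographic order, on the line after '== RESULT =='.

Compute (G \ add) ∪ pre:
  G ∩ del = {}  (empty — regression defined)
  G \ add = {truck_at(t1,hub), truck_at(t3,portA)} \ {truck_at(t1,hub)} = {truck_at(t3,portA)}
  ∪ pre   = {truck_at(t3,portA)} ∪ {truck_at(t1,whs2)}
          = {truck_at(t1,whs2), truck_at(t3,portA)}

== RESULT ==
["truck_at(t1,whs2)", "truck_at(t3,portA)"]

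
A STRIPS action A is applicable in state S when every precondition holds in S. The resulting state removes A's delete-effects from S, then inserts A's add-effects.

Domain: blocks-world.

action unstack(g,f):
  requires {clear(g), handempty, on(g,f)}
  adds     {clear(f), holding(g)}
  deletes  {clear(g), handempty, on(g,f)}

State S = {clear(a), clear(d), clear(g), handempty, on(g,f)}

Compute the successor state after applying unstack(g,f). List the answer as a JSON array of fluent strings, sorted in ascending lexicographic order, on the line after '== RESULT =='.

Compute (S \ del) ∪ add:
  pre ⊆ S: {clear(g), handempty, on(g,f)} ⊆ S  — applicable
  S \ del = {clear(a), clear(d)}
  ∪ add   = {clear(a), clear(d), clear(f), holding(g)}

== RESULT ==
["clear(a)", "clear(d)", "clear(f)", "holding(g)"]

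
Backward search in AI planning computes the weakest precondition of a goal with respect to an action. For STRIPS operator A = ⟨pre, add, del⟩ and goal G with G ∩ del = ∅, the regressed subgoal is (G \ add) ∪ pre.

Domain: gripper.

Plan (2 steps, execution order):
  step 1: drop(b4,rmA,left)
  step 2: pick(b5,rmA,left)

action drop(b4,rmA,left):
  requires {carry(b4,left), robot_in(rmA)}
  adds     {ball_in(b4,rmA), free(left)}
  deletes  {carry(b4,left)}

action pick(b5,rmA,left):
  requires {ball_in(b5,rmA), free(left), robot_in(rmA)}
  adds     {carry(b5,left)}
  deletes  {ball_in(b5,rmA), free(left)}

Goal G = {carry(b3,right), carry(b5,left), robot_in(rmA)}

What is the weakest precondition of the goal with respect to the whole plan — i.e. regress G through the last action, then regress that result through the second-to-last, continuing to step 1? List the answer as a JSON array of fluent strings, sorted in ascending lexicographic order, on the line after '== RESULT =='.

Regress step by step:
  through step 2 (pick(b5,rmA,left)): drop {carry(b5,left)}, keep {carry(b3,right), robot_in(rmA)}, require {ball_in(b5,rmA), free(left), robot_in(rmA)}
    → {ball_in(b5,rmA), carry(b3,right), free(left), robot_in(rmA)}
  through step 1 (drop(b4,rmA,left)): drop {free(left)}, keep {ball_in(b5,rmA), carry(b3,right), robot_in(rmA)}, require {carry(b4,left), robot_in(rmA)}
    → {ball_in(b5,rmA), carry(b3,right), carry(b4,left), robot_in(rmA)}

== RESULT ==
["ball_in(b5,rmA)", "carry(b3,right)", "carry(b4,left)", "robot_in(rmA)"]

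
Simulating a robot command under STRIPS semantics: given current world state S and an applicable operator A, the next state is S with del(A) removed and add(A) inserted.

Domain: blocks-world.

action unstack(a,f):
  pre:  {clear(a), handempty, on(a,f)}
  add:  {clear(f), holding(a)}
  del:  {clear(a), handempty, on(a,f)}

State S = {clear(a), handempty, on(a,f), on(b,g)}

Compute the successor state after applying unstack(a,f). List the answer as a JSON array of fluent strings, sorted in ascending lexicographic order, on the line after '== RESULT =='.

Compute (S \ del) ∪ add:
  pre ⊆ S: {clear(a), handempty, on(a,f)} ⊆ S  — applicable
  S \ del = {on(b,g)}
  ∪ add   = {clear(f), holding(a), on(b,g)}

== RESULT ==
["clear(f)", "holding(a)", "on(b,g)"]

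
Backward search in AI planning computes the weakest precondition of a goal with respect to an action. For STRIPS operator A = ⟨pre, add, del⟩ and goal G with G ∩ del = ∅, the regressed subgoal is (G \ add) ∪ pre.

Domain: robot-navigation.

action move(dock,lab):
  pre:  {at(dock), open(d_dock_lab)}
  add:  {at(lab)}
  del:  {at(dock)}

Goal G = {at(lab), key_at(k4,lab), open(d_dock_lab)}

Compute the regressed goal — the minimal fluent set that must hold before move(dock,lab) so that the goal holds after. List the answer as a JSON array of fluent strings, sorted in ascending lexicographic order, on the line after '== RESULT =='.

Regress:
  G ∩ del = {}  (empty — regression defined)
  G \ add = {at(lab), key_at(k4,lab), open(d_dock_lab)} \ {at(lab)} = {key_at(k4,lab), open(d_dock_lab)}
  ∪ pre   = {key_at(k4,lab), open(d_dock_lab)} ∪ {at(dock), open(d_dock_lab)}
          = {at(dock), key_at(k4,lab), open(d_dock_lab)}

== RESULT ==
["at(dock)", "key_at(k4,lab)", "open(d_dock_lab)"]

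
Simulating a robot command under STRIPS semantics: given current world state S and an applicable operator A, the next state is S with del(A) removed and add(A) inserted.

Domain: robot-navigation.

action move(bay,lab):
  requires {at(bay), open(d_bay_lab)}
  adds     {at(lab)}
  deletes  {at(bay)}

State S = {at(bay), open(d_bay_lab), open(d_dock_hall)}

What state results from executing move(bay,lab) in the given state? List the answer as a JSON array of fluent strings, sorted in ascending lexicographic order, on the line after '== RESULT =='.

Compute (S \ del) ∪ add:
  pre ⊆ S: {at(bay), open(d_bay_lab)} ⊆ S  — applicable
  S \ del = {open(d_bay_lab), open(d_dock_hall)}
  ∪ add   = {at(lab), open(d_bay_lab), open(d_dock_hall)}

== RESULT ==
["at(lab)", "open(d_bay_lab)", "open(d_dock_hall)"]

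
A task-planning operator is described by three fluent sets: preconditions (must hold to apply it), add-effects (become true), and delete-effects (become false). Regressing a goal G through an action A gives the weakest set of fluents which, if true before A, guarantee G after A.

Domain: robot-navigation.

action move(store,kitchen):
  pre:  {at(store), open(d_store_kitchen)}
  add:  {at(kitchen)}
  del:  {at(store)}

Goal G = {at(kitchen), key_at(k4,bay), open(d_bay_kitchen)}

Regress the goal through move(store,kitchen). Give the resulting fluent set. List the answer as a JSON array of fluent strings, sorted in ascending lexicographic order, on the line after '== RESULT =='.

Regress:
  G ∩ del = {}  (empty — regression defined)
  G \ add = {at(kitchen), key_at(k4,bay), open(d_bay_kitchen)} \ {at(kitchen)} = {key_at(k4,bay), open(d_bay_kitchen)}
  ∪ pre   = {key_at(k4,bay), open(d_bay_kitchen)} ∪ {at(store), open(d_store_kitchen)}
          = {at(store), key_at(k4,bay), open(d_bay_kitchen), open(d_store_kitchen)}

== RESULT ==
["at(store)", "key_at(k4,bay)", "open(d_bay_kitchen)", "open(d_store_kitchen)"]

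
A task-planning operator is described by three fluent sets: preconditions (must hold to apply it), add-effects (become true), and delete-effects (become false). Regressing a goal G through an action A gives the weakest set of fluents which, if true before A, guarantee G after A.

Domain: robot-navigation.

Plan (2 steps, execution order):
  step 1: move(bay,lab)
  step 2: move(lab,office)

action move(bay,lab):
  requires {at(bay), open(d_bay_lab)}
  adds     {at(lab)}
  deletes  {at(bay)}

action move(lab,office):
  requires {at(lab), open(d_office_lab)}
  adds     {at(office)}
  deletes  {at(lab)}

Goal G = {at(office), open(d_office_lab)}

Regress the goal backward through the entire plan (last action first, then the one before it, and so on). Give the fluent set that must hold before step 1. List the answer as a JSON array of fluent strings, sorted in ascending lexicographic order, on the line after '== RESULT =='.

Regress step by step:
  through step 2 (move(lab,office)): drop {at(office)}, keep {open(d_office_lab)}, require {at(lab), open(d_office_lab)}
    → {at(lab), open(d_office_lab)}
  through step 1 (move(bay,lab)): drop {at(lab)}, keep {open(d_office_lab)}, require {at(bay), open(d_bay_lab)}
    → {at(bay), open(d_bay_lab), open(d_office_lab)}

== RESULT ==
["at(bay)", "open(d_bay_lab)", "open(d_office_lab)"]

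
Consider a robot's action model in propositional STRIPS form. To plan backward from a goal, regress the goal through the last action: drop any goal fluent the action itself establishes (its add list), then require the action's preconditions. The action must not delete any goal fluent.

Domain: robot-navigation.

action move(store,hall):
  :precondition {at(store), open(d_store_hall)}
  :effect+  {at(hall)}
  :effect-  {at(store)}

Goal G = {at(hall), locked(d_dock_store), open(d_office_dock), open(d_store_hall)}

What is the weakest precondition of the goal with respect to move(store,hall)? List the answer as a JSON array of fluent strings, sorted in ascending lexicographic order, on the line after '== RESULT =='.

Compute (G \ add) ∪ pre:
  G ∩ del = {}  (empty — regression defined)
  G \ add = {at(hall), locked(d_dock_store), open(d_office_dock), open(d_store_hall)} \ {at(hall)} = {locked(d_dock_store), open(d_office_dock), open(d_store_hall)}
  ∪ pre   = {locked(d_dock_store), open(d_office_dock), open(d_store_hall)} ∪ {at(store), open(d_store_hall)}
          = {at(store), locked(d_dock_store), open(d_office_dock), open(d_store_hall)}

== RESULT ==
["at(store)", "locked(d_dock_store)", "open(d_office_dock)", "open(d_store_hall)"]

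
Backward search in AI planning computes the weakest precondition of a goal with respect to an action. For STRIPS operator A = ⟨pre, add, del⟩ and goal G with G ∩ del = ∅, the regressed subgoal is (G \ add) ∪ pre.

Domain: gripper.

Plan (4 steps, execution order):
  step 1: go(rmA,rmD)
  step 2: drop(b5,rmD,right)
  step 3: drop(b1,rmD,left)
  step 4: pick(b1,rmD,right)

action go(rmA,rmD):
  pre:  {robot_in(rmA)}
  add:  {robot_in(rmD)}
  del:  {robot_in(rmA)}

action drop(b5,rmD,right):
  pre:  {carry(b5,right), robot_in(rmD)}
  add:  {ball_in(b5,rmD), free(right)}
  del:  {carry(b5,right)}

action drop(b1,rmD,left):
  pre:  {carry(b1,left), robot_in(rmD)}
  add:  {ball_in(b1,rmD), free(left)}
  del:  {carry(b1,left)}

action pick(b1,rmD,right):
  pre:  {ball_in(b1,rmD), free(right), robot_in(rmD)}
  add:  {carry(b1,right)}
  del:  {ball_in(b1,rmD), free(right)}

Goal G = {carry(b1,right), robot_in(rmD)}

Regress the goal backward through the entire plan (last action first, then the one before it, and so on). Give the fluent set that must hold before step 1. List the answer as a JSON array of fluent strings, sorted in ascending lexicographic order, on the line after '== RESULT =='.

Regress step by step:
  through step 4 (pick(b1,rmD,right)): drop {carry(b1,right)}, keep {robot_in(rmD)}, require {ball_in(b1,rmD), free(right), robot_in(rmD)}
    → {ball_in(b1,rmD), free(right), robot_in(rmD)}
  through step 3 (drop(b1,rmD,left)): drop {ball_in(b1,rmD)}, keep {free(right), robot_in(rmD)}, require {carry(b1,left), robot_in(rmD)}
    → {carry(b1,left), free(right), robot_in(rmD)}
  through step 2 (drop(b5,rmD,right)): drop {free(right)}, keep {carry(b1,left), robot_in(rmD)}, require {carry(b5,right), robot_in(rmD)}
    → {carry(b1,left), carry(b5,right), robot_in(rmD)}
  through step 1 (go(rmA,rmD)): drop {robot_in(rmD)}, keep {carry(b1,left), carry(b5,right)}, require {robot_in(rmA)}
    → {carry(b1,left), carry(b5,right), robot_in(rmA)}

== RESULT ==
["carry(b1,left)", "carry(b5,right)", "robot_in(rmA)"]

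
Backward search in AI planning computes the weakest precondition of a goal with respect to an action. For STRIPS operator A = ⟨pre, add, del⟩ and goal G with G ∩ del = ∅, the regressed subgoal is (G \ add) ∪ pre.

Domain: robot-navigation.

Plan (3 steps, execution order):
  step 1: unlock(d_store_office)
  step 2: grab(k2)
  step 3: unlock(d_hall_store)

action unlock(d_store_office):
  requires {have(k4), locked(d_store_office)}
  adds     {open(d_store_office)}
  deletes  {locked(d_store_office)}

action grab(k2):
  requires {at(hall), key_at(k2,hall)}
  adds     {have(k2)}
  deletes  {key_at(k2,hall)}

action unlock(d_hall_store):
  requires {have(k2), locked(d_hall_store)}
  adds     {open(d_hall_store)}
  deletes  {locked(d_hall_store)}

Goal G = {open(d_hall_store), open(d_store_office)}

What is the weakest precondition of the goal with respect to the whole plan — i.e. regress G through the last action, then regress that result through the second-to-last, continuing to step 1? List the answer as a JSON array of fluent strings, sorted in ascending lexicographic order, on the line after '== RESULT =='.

Regress step by step:
  through step 3 (unlock(d_hall_store)): drop {open(d_hall_store)}, keep {open(d_store_office)}, require {have(k2), locked(d_hall_store)}
    → {have(k2), locked(d_hall_store), open(d_store_office)}
  through step 2 (grab(k2)): drop {have(k2)}, keep {locked(d_hall_store), open(d_store_office)}, require {at(hall), key_at(k2,hall)}
    → {at(hall), key_at(k2,hall), locked(d_hall_store), open(d_store_office)}
  through step 1 (unlock(d_store_office)): drop {open(d_store_office)}, keep {at(hall), key_at(k2,hall), locked(d_hall_store)}, require {have(k4), locked(d_store_office)}
    → {at(hall), have(k4), key_at(k2,hall), locked(d_hall_store), locked(d_store_office)}

== RESULT ==
["at(hall)", "have(k4)", "key_at(k2,hall)", "locked(d_hall_store)", "locked(d_store_office)"]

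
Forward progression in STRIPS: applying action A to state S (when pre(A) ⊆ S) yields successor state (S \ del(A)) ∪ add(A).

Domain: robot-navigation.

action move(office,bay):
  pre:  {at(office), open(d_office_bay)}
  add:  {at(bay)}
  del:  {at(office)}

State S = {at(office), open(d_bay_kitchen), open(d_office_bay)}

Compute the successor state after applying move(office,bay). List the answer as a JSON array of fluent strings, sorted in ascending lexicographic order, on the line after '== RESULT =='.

Progress:
  pre ⊆ S: {at(office), open(d_office_bay)} ⊆ S  — applicable
  S \ del = {open(d_bay_kitchen), open(d_office_bay)}
  ∪ add   = {at(bay), open(d_bay_kitchen), open(d_office_bay)}

== RESULT ==
["at(bay)", "open(d_bay_kitchen)", "open(d_office_bay)"]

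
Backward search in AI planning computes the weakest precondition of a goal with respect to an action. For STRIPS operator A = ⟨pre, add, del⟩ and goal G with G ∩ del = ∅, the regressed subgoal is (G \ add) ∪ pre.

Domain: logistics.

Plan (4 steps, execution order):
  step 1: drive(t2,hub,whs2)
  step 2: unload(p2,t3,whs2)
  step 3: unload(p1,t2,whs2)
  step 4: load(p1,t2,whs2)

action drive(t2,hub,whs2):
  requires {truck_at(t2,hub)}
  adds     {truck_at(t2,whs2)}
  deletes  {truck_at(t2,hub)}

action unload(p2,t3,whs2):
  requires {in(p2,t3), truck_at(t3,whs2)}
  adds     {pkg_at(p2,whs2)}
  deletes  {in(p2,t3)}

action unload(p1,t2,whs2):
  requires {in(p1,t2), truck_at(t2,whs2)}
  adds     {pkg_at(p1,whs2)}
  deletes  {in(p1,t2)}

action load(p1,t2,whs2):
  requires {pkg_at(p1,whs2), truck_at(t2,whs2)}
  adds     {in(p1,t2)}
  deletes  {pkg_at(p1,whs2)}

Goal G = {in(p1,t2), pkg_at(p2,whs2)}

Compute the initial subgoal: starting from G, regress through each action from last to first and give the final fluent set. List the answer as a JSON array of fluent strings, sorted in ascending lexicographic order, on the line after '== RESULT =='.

Regress step by step:
  through step 4 (load(p1,t2,whs2)): drop {in(p1,t2)}, keep {pkg_at(p2,whs2)}, require {pkg_at(p1,whs2), truck_at(t2,whs2)}
    → {pkg_at(p1,whs2), pkg_at(p2,whs2), truck_at(t2,whs2)}
  through step 3 (unload(p1,t2,whs2)): drop {pkg_at(p1,whs2)}, keep {pkg_at(p2,whs2), truck_at(t2,whs2)}, require {in(p1,t2), truck_at(t2,whs2)}
    → {in(p1,t2), pkg_at(p2,whs2), truck_at(t2,whs2)}
  through step 2 (unload(p2,t3,whs2)): drop {pkg_at(p2,whs2)}, keep {in(p1,t2), truck_at(t2,whs2)}, require {in(p2,t3), truck_at(t3,whs2)}
    → {in(p1,t2), in(p2,t3), truck_at(t2,whs2), truck_at(t3,whs2)}
  through step 1 (drive(t2,hub,whs2)): drop {truck_at(t2,whs2)}, keep {in(p1,t2), in(p2,t3), truck_at(t3,whs2)}, require {truck_at(t2,hub)}
    → {in(p1,t2), in(p2,t3), truck_at(t2,hub), truck_at(t3,whs2)}

== RESULT ==
["in(p1,t2)", "in(p2,t3)", "truck_at(t2,hub)", "truck_at(t3,whs2)"]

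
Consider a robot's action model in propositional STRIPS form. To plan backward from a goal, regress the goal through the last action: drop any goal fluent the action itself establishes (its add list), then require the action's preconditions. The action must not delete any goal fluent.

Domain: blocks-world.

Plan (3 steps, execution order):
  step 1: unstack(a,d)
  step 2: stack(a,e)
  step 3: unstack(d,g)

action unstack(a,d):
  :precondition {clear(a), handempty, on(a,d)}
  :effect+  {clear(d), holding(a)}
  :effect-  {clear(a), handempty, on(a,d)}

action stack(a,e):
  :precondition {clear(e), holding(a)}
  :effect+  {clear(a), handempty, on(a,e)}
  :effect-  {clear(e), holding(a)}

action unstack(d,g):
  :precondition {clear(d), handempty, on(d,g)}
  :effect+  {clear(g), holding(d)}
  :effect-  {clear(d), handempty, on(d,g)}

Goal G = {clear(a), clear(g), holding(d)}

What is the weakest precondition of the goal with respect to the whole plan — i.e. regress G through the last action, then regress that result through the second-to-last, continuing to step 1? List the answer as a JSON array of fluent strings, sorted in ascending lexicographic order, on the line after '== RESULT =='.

Work backward from the goal:
  through step 3 (unstack(d,g)): drop {clear(g), holding(d)}, keep {clear(a)}, require {clear(d), handempty, on(d,g)}
    → {clear(a), clear(d), handempty, on(d,g)}
  through step 2 (stack(a,e)): drop {clear(a), handempty}, keep {clear(d), on(d,g)}, require {clear(e), holding(a)}
    → {clear(d), clear(e), holding(a), on(d,g)}
  through step 1 (unstack(a,d)): drop {clear(d), holding(a)}, keep {clear(e), on(d,g)}, require {clear(a), handempty, on(a,d)}
    → {clear(a), clear(e), handempty, on(a,d), on(d,g)}

== RESULT ==
["clear(a)", "clear(e)", "handempty", "on(a,d)", "on(d,g)"]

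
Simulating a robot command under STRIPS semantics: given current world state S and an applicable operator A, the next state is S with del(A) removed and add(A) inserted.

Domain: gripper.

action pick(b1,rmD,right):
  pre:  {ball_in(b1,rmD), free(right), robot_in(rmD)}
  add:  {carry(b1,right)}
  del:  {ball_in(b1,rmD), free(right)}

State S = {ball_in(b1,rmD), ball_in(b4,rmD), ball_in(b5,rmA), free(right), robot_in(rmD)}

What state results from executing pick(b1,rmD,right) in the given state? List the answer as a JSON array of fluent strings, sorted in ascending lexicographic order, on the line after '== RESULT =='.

Compute (S \ del) ∪ add:
  pre ⊆ S: {ball_in(b1,rmD), free(right), robot_in(rmD)} ⊆ S  — applicable
  S \ del = {ball_in(b4,rmD), ball_in(b5,rmA), robot_in(rmD)}
  ∪ add   = {ball_in(b4,rmD), ball_in(b5,rmA), carry(b1,right), robot_in(rmD)}

== RESULT ==
["ball_in(b4,rmD)", "ball_in(b5,rmA)", "carry(b1,right)", "robot_in(rmD)"]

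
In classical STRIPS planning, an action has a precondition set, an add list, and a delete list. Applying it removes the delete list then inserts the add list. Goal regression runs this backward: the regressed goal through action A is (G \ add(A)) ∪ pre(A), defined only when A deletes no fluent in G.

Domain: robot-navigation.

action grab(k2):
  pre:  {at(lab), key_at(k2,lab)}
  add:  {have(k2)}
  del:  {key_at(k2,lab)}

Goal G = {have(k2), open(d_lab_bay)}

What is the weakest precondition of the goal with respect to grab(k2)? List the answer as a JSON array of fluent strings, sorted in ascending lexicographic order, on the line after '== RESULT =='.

Regress:
  G ∩ del = {}  (empty — regression defined)
  G \ add = {have(k2), open(d_lab_bay)} \ {have(k2)} = {open(d_lab_bay)}
  ∪ pre   = {open(d_lab_bay)} ∪ {at(lab), key_at(k2,lab)}
          = {at(lab), key_at(k2,lab), open(d_lab_bay)}

== RESULT ==
["at(lab)", "key_at(k2,lab)", "open(d_lab_bay)"]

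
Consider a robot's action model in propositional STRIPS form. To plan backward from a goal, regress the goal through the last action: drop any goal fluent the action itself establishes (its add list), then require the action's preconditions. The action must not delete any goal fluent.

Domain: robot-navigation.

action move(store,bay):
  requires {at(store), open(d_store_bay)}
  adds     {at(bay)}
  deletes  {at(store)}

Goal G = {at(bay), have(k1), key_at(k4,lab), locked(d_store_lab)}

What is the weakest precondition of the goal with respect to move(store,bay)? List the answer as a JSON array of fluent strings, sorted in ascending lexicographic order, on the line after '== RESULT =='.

Compute (G \ add) ∪ pre:
  G ∩ del = {}  (empty — regression defined)
  G \ add = {at(bay), have(k1), key_at(k4,lab), locked(d_store_lab)} \ {at(bay)} = {have(k1), key_at(k4,lab), locked(d_store_lab)}
  ∪ pre   = {have(k1), key_at(k4,lab), locked(d_store_lab)} ∪ {at(store), open(d_store_bay)}
          = {at(store), have(k1), key_at(k4,lab), locked(d_store_lab), open(d_store_bay)}

== RESULT ==
["at(store)", "have(k1)", "key_at(k4,lab)", "locked(d_store_lab)", "open(d_store_bay)"]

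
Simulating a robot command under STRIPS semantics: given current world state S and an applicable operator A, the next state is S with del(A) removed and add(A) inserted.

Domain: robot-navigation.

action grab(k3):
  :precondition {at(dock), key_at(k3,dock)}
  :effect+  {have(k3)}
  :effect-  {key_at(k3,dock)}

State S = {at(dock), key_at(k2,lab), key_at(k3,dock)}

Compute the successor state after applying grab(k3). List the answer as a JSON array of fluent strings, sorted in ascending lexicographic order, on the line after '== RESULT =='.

Progress:
  pre ⊆ S: {at(dock), key_at(k3,dock)} ⊆ S  — applicable
  S \ del = {at(dock), key_at(k2,lab)}
  ∪ add   = {at(dock), have(k3), key_at(k2,lab)}

== RESULT ==
["at(dock)", "have(k3)", "key_at(k2,lab)"]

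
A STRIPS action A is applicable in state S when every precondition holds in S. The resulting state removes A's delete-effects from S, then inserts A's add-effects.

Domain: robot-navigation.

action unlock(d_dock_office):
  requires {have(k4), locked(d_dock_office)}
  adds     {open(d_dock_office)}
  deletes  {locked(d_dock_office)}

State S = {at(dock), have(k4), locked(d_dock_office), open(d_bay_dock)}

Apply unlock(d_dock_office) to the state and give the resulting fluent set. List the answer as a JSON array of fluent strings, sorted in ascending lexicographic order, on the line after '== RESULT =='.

Progress:
  pre ⊆ S: {have(k4), locked(d_dock_office)} ⊆ S  — applicable
  S \ del = {at(dock), have(k4), open(d_bay_dock)}
  ∪ add   = {at(dock), have(k4), open(d_bay_dock), open(d_dock_office)}

== RESULT ==
["at(dock)", "have(k4)", "open(d_bay_dock)", "open(d_dock_office)"]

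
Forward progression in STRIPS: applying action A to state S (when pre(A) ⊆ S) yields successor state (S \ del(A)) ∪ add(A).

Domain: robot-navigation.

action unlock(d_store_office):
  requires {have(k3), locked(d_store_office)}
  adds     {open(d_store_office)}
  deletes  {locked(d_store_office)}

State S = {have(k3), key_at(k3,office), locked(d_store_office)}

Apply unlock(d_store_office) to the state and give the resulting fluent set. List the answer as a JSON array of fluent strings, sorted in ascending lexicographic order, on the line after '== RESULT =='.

Progress:
  pre ⊆ S: {have(k3), locked(d_store_office)} ⊆ S  — applicable
  S \ del = {have(k3), key_at(k3,office)}
  ∪ add   = {have(k3), key_at(k3,office), open(d_store_office)}

== RESULT ==
["have(k3)", "key_at(k3,office)", "open(d_store_office)"]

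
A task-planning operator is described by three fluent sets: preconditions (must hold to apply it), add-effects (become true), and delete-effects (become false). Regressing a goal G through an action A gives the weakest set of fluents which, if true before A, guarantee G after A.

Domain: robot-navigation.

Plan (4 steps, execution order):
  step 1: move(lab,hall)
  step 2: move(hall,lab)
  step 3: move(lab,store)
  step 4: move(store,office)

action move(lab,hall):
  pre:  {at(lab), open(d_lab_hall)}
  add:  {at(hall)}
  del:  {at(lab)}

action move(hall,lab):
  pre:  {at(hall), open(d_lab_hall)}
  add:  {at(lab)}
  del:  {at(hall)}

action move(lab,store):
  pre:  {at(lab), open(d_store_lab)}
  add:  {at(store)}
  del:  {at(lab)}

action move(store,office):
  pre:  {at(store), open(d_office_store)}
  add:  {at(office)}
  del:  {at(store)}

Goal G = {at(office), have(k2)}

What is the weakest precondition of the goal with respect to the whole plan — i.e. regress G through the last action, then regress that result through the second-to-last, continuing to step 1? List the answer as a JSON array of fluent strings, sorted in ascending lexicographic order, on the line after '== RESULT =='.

Regress step by step:
  through step 4 (move(store,office)): drop {at(office)}, keep {have(k2)}, require {at(store), open(d_office_store)}
    → {at(store), have(k2), open(d_office_store)}
  through step 3 (move(lab,store)): drop {at(store)}, keep {have(k2), open(d_office_store)}, require {at(lab), open(d_store_lab)}
    → {at(lab), have(k2), open(d_office_store), open(d_store_lab)}
  through step 2 (move(hall,lab)): drop {at(lab)}, keep {have(k2), open(d_office_store), open(d_store_lab)}, require {at(hall), open(d_lab_hall)}
    → {at(hall), have(k2), open(d_lab_hall), open(d_office_store), open(d_store_lab)}
  through step 1 (move(lab,hall)): drop {at(hall)}, keep {have(k2), open(d_lab_hall), open(d_office_store), open(d_store_lab)}, require {at(lab), open(d_lab_hall)}
    → {at(lab), have(k2), open(d_lab_hall), open(d_office_store), open(d_store_lab)}

== RESULT ==
["at(lab)", "have(k2)", "open(d_lab_hall)", "open(d_office_store)", "open(d_store_lab)"]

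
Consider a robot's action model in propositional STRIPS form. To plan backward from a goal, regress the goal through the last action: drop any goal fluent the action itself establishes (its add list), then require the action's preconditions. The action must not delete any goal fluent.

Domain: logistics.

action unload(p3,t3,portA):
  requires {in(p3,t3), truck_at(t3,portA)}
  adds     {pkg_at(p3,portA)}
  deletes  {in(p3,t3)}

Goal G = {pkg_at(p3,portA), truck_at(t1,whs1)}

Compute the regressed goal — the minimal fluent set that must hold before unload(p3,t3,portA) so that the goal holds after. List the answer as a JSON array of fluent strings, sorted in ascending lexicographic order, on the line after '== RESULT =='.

Regress:
  G ∩ del = {}  (empty — regression defined)
  G \ add = {pkg_at(p3,portA), truck_at(t1,whs1)} \ {pkg_at(p3,portA)} = {truck_at(t1,whs1)}
  ∪ pre   = {truck_at(t1,whs1)} ∪ {in(p3,t3), truck_at(t3,portA)}
          = {in(p3,t3), truck_at(t1,whs1), truck_at(t3,portA)}

== RESULT ==
["in(p3,t3)", "truck_at(t1,whs1)", "truck_at(t3,portA)"]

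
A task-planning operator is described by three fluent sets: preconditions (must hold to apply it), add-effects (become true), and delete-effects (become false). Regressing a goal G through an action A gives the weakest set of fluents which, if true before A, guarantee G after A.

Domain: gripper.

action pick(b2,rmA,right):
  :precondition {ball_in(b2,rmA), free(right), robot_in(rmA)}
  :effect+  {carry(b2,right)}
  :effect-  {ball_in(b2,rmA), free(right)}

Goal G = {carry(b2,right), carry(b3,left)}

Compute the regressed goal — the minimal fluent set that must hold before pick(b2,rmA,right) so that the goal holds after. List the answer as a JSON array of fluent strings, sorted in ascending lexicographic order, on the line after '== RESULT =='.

Regress:
  G ∩ del = {}  (empty — regression defined)
  G \ add = {carry(b2,right), carry(b3,left)} \ {carry(b2,right)} = {carry(b3,left)}
  ∪ pre   = {carry(b3,left)} ∪ {ball_in(b2,rmA), free(right), robot_in(rmA)}
          = {ball_in(b2,rmA), carry(b3,left), free(right), robot_in(rmA)}

== RESULT ==
["ball_in(b2,rmA)", "carry(b3,left)", "free(right)", "robot_in(rmA)"]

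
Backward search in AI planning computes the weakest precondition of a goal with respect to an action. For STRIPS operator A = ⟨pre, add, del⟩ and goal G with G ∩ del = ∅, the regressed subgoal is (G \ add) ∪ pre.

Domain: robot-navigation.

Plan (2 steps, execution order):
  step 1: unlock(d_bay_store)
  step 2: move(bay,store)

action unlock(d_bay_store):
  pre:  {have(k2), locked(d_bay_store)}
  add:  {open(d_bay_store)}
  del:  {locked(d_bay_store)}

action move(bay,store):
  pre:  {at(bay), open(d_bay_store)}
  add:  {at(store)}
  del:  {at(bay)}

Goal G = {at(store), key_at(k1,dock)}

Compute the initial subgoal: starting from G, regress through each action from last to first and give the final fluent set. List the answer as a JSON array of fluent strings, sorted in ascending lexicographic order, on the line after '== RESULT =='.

Regress step by step:
  through step 2 (move(bay,store)): drop {at(store)}, keep {key_at(k1,dock)}, require {at(bay), open(d_bay_store)}
    → {at(bay), key_at(k1,dock), open(d_bay_store)}
  through step 1 (unlock(d_bay_store)): drop {open(d_bay_store)}, keep {at(bay), key_at(k1,dock)}, require {have(k2), locked(d_bay_store)}
    → {at(bay), have(k2), key_at(k1,dock), locked(d_bay_store)}

== RESULT ==
["at(bay)", "have(k2)", "key_at(k1,dock)", "locked(d_bay_store)"]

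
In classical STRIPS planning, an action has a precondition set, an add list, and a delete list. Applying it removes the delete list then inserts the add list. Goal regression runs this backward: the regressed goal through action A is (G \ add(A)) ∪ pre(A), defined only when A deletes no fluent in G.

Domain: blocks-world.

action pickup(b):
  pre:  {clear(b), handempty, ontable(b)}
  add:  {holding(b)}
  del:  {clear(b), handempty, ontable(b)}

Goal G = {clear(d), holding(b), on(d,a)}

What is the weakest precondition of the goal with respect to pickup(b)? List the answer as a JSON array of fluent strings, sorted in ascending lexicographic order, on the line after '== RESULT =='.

Compute (G \ add) ∪ pre:
  G ∩ del = {}  (empty — regression defined)
  G \ add = {clear(d), holding(b), on(d,a)} \ {holding(b)} = {clear(d), on(d,a)}
  ∪ pre   = {clear(d), on(d,a)} ∪ {clear(b), handempty, ontable(b)}
          = {clear(b), clear(d), handempty, on(d,a), ontable(b)}

== RESULT ==
["clear(b)", "clear(d)", "handempty", "on(d,a)", "ontable(b)"]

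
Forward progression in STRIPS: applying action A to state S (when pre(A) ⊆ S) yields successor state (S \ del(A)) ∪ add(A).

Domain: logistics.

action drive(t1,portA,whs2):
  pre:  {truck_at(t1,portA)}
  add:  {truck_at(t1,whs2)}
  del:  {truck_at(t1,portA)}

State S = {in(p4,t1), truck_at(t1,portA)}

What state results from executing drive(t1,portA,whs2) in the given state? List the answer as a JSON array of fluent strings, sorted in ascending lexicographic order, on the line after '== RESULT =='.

Compute (S \ del) ∪ add:
  pre ⊆ S: {truck_at(t1,portA)} ⊆ S  — applicable
  S \ del = {in(p4,t1)}
  ∪ add   = {in(p4,t1), truck_at(t1,whs2)}

== RESULT ==
["in(p4,t1)", "truck_at(t1,whs2)"]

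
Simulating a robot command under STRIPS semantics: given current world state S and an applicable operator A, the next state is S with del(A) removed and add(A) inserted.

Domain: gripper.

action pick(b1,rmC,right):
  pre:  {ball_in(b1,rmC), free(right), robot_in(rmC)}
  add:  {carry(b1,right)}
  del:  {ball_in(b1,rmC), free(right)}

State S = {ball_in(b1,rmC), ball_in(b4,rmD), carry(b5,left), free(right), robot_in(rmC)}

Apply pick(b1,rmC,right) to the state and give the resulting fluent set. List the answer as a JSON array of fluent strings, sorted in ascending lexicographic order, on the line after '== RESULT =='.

Compute (S \ del) ∪ add:
  pre ⊆ S: {ball_in(b1,rmC), free(right), robot_in(rmC)} ⊆ S  — applicable
  S \ del = {ball_in(b4,rmD), carry(b5,left), robot_in(rmC)}
  ∪ add   = {ball_in(b4,rmD), carry(b1,right), carry(b5,left), robot_in(rmC)}

== RESULT ==
["ball_in(b4,rmD)", "carry(b1,right)", "carry(b5,left)", "robot_in(rmC)"]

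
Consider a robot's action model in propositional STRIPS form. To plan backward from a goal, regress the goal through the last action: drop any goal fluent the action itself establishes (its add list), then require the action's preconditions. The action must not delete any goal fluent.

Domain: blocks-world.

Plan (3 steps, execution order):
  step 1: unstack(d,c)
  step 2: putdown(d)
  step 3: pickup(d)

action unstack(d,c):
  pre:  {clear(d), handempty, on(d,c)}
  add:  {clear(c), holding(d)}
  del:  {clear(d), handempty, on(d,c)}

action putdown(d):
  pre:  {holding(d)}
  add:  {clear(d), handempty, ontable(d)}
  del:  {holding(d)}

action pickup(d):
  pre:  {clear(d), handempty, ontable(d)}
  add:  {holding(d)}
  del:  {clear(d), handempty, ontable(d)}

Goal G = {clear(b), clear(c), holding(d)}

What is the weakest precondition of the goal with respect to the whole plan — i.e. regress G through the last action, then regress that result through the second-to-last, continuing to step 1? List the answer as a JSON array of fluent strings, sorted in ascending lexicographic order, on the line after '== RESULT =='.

Work backward from the goal:
  through step 3 (pickup(d)): drop {holding(d)}, keep {clear(b), clear(c)}, require {clear(d), handempty, ontable(d)}
    → {clear(b), clear(c), clear(d), handempty, ontable(d)}
  through step 2 (putdown(d)): drop {clear(d), handempty, ontable(d)}, keep {clear(b), clear(c)}, require {holding(d)}
    → {clear(b), clear(c), holding(d)}
  through step 1 (unstack(d,c)): drop {clear(c), holding(d)}, keep {clear(b)}, require {clear(d), handempty, on(d,c)}
    → {clear(b), clear(d), handempty, on(d,c)}

== RESULT ==
["clear(b)", "clear(d)", "handempty", "on(d,c)"]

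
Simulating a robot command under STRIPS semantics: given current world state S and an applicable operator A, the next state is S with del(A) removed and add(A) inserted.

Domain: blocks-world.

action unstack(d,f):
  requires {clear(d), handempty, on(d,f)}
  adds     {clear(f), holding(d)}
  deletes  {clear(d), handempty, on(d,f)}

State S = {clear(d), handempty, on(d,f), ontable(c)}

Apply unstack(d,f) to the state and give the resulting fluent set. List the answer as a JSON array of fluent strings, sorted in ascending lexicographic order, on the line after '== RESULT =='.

Progress:
  pre ⊆ S: {clear(d), handempty, on(d,f)} ⊆ S  — applicable
  S \ del = {ontable(c)}
  ∪ add   = {clear(f), holding(d), ontable(c)}

== RESULT ==
["clear(f)", "holding(d)", "ontable(c)"]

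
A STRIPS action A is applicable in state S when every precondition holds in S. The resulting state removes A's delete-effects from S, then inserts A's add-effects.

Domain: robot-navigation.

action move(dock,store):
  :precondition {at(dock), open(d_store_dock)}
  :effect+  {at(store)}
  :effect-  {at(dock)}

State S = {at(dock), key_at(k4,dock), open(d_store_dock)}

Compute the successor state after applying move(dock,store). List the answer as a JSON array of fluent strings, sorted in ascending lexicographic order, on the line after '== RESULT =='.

Progress:
  pre ⊆ S: {at(dock), open(d_store_dock)} ⊆ S  — applicable
  S \ del = {key_at(k4,dock), open(d_store_dock)}
  ∪ add   = {at(store), key_at(k4,dock), open(d_store_dock)}

== RESULT ==
["at(store)", "key_at(k4,dock)", "open(d_store_dock)"]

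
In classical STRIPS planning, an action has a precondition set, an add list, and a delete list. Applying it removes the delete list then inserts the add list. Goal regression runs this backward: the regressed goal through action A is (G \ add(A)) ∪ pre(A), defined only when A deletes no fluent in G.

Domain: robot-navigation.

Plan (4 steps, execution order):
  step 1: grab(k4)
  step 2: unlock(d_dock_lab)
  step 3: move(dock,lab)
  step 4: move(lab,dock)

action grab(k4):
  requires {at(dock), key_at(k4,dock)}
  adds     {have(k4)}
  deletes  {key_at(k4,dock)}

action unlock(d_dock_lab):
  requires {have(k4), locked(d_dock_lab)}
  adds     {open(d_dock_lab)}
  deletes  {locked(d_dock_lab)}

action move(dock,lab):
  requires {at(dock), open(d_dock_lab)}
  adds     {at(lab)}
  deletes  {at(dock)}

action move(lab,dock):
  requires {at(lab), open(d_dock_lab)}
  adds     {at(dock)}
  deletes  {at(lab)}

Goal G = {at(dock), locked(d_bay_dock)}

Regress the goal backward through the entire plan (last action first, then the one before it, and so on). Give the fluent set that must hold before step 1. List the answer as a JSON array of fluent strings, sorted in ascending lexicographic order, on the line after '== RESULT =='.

Regress step by step:
  through step 4 (move(lab,dock)): drop {at(dock)}, keep {locked(d_bay_dock)}, require {at(lab), open(d_dock_lab)}
    → {at(lab), locked(d_bay_dock), open(d_dock_lab)}
  through step 3 (move(dock,lab)): drop {at(lab)}, keep {locked(d_bay_dock), open(d_dock_lab)}, require {at(dock), open(d_dock_lab)}
    → {at(dock), locked(d_bay_dock), open(d_dock_lab)}
  through step 2 (unlock(d_dock_lab)): drop {open(d_dock_lab)}, keep {at(dock), locked(d_bay_dock)}, require {have(k4), locked(d_dock_lab)}
    → {at(dock), have(k4), locked(d_bay_dock), locked(d_dock_lab)}
  through step 1 (grab(k4)): drop {have(k4)}, keep {at(dock), locked(d_bay_dock), locked(d_dock_lab)}, require {at(dock), key_at(k4,dock)}
    → {at(dock), key_at(k4,dock), locked(d_bay_dock), locked(d_dock_lab)}

== RESULT ==
["at(dock)", "key_at(k4,dock)", "locked(d_bay_dock)", "locked(d_dock_lab)"]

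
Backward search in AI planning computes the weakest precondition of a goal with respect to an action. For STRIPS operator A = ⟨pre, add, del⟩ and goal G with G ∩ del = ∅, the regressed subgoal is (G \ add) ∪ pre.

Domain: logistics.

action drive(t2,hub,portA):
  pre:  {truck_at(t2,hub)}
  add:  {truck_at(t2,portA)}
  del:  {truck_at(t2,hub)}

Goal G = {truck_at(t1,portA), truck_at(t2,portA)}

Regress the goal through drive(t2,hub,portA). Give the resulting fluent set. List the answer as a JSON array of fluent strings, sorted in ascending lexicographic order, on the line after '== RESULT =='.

Regress:
  G ∩ del = {}  (empty — regression defined)
  G \ add = {truck_at(t1,portA), truck_at(t2,portA)} \ {truck_at(t2,portA)} = {truck_at(t1,portA)}
  ∪ pre   = {truck_at(t1,portA)} ∪ {truck_at(t2,hub)}
          = {truck_at(t1,portA), truck_at(t2,hub)}

== RESULT ==
["truck_at(t1,portA)", "truck_at(t2,hub)"]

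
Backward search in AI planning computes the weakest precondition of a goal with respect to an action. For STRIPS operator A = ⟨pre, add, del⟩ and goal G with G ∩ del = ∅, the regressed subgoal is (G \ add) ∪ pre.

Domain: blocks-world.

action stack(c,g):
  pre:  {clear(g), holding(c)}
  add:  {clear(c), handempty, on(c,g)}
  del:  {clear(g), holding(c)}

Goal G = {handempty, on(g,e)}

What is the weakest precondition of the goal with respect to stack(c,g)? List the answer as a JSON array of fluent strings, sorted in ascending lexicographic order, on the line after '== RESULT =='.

Compute (G \ add) ∪ pre:
  G ∩ del = {}  (empty — regression defined)
  G \ add = {handempty, on(g,e)} \ {clear(c), handempty, on(c,g)} = {on(g,e)}
  ∪ pre   = {on(g,e)} ∪ {clear(g), holding(c)}
          = {clear(g), holding(c), on(g,e)}

== RESULT ==
["clear(g)", "holding(c)", "on(g,e)"]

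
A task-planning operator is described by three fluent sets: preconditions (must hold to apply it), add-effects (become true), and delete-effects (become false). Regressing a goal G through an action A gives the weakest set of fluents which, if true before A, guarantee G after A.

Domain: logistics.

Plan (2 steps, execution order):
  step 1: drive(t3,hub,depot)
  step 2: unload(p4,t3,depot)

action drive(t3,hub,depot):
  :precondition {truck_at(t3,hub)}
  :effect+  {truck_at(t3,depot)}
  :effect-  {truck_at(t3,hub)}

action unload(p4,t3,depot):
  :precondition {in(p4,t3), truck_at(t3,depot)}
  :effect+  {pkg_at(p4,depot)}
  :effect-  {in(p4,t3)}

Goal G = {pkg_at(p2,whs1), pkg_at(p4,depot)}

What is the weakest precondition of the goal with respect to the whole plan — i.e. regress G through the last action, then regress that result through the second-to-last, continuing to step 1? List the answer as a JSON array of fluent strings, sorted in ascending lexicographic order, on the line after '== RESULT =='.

Regress step by step:
  through step 2 (unload(p4,t3,depot)): drop {pkg_at(p4,depot)}, keep {pkg_at(p2,whs1)}, require {in(p4,t3), truck_at(t3,depot)}
    → {in(p4,t3), pkg_at(p2,whs1), truck_at(t3,depot)}
  through step 1 (drive(t3,hub,depot)): drop {truck_at(t3,depot)}, keep {in(p4,t3), pkg_at(p2,whs1)}, require {truck_at(t3,hub)}
    → {in(p4,t3), pkg_at(p2,whs1), truck_at(t3,hub)}

== RESULT ==
["in(p4,t3)", "pkg_at(p2,whs1)", "truck_at(t3,hub)"]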